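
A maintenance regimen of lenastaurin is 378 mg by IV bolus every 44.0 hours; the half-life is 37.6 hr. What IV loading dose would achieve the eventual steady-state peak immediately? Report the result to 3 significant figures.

680 mg

k = ln 2 / 37.6 = 0.01843 hr⁻¹
Accumulation ratio R = 1 / (1 − e^(−kτ)) = 1 / (1 − e^(−0.01843×44.0)) = 1 / (1 − 0.4444) = 1.800
Loading dose = maintenance dose × R = 378 × 1.800 ≈ 680 mg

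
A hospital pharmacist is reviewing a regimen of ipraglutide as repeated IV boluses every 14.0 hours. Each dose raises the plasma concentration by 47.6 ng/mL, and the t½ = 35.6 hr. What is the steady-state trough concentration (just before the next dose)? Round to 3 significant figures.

k = ln 2 / 35.6 = 0.01947 hr⁻¹
Fraction remaining after one interval: e^(−kτ) = e^(−0.01947 × 14.0) = 0.7614
R = 1 / (1 − 0.7614) = 4.191
Css,max = 47.6 × 4.191 = 199.5 ng/mL
Css,min = Css,max × e^(−kτ) = 199.5 × 0.7614 ≈ 152 ng/mL

152 ng/mL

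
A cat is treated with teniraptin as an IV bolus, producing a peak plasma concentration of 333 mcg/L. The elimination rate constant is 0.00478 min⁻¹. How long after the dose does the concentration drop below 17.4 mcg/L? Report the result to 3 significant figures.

618 minutes

C(t) = C₀ e^(−kt)  ⇒  t = ln(C₀/C) / k
t = ln(333/17.4) / 0.004780 = 2.952 / 0.004780 ≈ 618 minutes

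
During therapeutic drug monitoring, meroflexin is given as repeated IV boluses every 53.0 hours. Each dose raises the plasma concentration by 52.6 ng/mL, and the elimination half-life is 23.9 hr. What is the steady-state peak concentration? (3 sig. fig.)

67.0 ng/mL

k = ln 2 / 23.9 = 0.02900 hr⁻¹
Fraction remaining after one interval: e^(−kτ) = e^(−0.02900 × 53.0) = 0.2150
R = 1 / (1 − 0.2150) = 1.274
Css,max = 52.6 × 1.274 ≈ 67.0 ng/mL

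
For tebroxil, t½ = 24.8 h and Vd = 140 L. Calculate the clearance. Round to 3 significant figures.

3.91 L/h

k = ln 2 / t½ = ln 2 / 24.8 = 0.02795 h⁻¹
CL = k · V = 0.02795 × 140 ≈ 3.91 L/h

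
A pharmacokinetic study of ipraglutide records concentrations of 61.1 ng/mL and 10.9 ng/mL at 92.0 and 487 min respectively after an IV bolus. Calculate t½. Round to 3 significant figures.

k = ln(C₁/C₂) / (t₂ − t₁) = ln(61.1/10.9) / (487 − 92.0)
  = 1.724 / 395.0 = 0.004364 min⁻¹
t½ = ln 2 / k = ln 2 / 0.004364 ≈ 159 minutes

159 minutes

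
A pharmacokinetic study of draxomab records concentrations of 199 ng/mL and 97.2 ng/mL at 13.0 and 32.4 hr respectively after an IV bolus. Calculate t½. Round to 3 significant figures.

18.8 hours

k = ln(C₁/C₂) / (t₂ − t₁) = ln(199/97.2) / (32.4 − 13.0)
  = 0.7165 / 19.40 = 0.03693 hr⁻¹
t½ = ln 2 / k = ln 2 / 0.03693 ≈ 18.8 hours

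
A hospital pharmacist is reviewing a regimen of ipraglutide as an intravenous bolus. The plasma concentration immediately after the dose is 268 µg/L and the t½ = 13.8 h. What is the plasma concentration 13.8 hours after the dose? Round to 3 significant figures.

k = ln 2 / 13.8 = 0.05023 h⁻¹
C(t) = C₀ e^(−kt) = 268 × e^(−0.05023 × 13.8) = 268 × e^(−0.6931) = 268 × 0.5000 ≈ 134 µg/L

134 µg/L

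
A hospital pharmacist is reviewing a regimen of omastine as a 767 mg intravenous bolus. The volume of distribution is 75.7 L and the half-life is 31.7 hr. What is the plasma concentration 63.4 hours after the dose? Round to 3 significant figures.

C₀ = dose / V = 767 / 75.7 = 10.13 mg/L
k = ln 2 / 31.7 = 0.02187 hr⁻¹
C(t) = C₀ e^(−kt) = 10.13 × e^(−0.02187 × 63.4) = 10.13 × e^(−1.386) = 10.13 × 0.2500 ≈ 2.53 mg/L

2.53 mg/L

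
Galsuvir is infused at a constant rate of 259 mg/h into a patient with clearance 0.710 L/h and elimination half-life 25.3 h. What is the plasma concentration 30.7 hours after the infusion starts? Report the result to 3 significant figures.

207 µg/mL

Css = rate / CL = 259 / 0.710 = 364.8 µg/mL
k = ln 2 / 25.3 = 0.02740 h⁻¹
C(t) = Css (1 − e^(−kt)) = 364.8 × (1 − e^(−0.8411)) = 364.8 × 0.5688 ≈ 207 µg/mL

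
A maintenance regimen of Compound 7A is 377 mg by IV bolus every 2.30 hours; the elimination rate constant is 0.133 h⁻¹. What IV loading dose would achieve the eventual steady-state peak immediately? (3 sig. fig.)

1430 mg

Accumulation ratio R = 1 / (1 − e^(−kτ)) = 1 / (1 − e^(−0.1330×2.30)) = 1 / (1 − 0.7365) = 3.794
Loading dose = maintenance dose × R = 377 × 3.794 ≈ 1430 mg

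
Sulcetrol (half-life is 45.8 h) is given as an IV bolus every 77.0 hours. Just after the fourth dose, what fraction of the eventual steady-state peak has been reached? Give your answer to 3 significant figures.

0.991

k = ln 2 / 45.8 = 0.01513 h⁻¹
f_n = 1 − e^(−nkτ) = 1 − e^(−4 × 0.01513 × 77.0) = 1 − e^(−4.661) = 1 − 0.009454 ≈ 0.991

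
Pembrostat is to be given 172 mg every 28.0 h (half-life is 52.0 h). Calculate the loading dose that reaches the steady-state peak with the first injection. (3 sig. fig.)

552 mg

k = ln 2 / 52.0 = 0.01333 h⁻¹
Accumulation ratio R = 1 / (1 − e^(−kτ)) = 1 / (1 − e^(−0.01333×28.0)) = 1 / (1 − 0.6885) = 3.210
Loading dose = maintenance dose × R = 172 × 3.210 ≈ 552 mg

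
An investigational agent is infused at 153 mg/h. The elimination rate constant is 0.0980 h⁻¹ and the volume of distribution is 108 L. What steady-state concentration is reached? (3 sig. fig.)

14.5 µg/mL

CL = k · V = 0.0980 × 108 = 10.58 L/h
Css = rate / CL = 153 / 10.58 ≈ 14.5 µg/mL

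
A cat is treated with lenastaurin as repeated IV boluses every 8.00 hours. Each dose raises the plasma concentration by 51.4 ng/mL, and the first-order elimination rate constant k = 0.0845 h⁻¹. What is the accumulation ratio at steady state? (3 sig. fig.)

2.04

Fraction remaining after one interval: e^(−kτ) = e^(−0.08450 × 8.00) = 0.5086
R = 1 / (1 − 0.5086) = 1 / 0.4914 ≈ 2.04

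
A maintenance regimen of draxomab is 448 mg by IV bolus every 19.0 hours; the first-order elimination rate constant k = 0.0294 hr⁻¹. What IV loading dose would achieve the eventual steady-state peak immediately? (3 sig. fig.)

1050 mg

Accumulation ratio R = 1 / (1 − e^(−kτ)) = 1 / (1 − e^(−0.02940×19.0)) = 1 / (1 − 0.5720) = 2.336
Loading dose = maintenance dose × R = 448 × 2.336 ≈ 1050 mg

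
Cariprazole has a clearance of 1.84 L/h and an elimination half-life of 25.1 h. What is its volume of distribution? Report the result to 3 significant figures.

66.6 L

k = ln 2 / t½ = ln 2 / 25.1 = 0.02762 h⁻¹
V = CL / k = 1.84 / 0.02762 ≈ 66.6 L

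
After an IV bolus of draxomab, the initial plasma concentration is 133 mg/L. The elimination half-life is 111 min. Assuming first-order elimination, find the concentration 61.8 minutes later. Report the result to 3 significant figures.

90.4 mg/L

k = ln 2 / 111 = 0.006245 min⁻¹
C(t) = C₀ e^(−kt) = 133 × e^(−0.006245 × 61.8) = 133 × e^(−0.3859) = 133 × 0.6798 ≈ 90.4 mg/L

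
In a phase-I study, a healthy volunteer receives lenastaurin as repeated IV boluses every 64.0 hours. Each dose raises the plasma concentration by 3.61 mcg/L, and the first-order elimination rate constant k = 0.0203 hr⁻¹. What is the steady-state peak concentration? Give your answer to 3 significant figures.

4.96 mcg/L

Fraction remaining after one interval: e^(−kτ) = e^(−0.02030 × 64.0) = 0.2727
R = 1 / (1 − 0.2727) = 1.375
Css,max = 3.61 × 1.375 ≈ 4.96 mcg/L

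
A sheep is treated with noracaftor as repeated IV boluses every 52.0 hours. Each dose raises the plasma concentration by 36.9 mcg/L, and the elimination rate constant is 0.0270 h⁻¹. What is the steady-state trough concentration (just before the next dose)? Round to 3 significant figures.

12.0 mcg/L

Fraction remaining after one interval: e^(−kτ) = e^(−0.02700 × 52.0) = 0.2456
R = 1 / (1 − 0.2456) = 1.326
Css,max = 36.9 × 1.326 = 48.91 mcg/L
Css,min = Css,max × e^(−kτ) = 48.91 × 0.2456 ≈ 12.0 mcg/L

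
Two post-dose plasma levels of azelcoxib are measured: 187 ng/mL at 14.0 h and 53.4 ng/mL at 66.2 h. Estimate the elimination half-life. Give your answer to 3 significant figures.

28.9 hours

k = ln(C₁/C₂) / (t₂ − t₁) = ln(187/53.4) / (66.2 − 14.0)
  = 1.253 / 52.20 = 0.02401 h⁻¹
t½ = ln 2 / k = ln 2 / 0.02401 ≈ 28.9 hours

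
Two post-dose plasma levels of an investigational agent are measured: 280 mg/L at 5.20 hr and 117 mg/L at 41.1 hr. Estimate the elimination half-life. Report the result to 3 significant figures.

k = ln(C₁/C₂) / (t₂ − t₁) = ln(280/117) / (41.1 − 5.20)
  = 0.8726 / 35.90 = 0.02431 hr⁻¹
t½ = ln 2 / k = ln 2 / 0.02431 ≈ 28.5 hours

28.5 hours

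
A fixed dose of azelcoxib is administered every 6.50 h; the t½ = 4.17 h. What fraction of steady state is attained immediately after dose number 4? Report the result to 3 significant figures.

0.987

k = ln 2 / 4.17 = 0.1662 h⁻¹
f_n = 1 − e^(−nkτ) = 1 − e^(−4 × 0.1662 × 6.50) = 1 − e^(−4.322) = 1 − 0.01328 ≈ 0.987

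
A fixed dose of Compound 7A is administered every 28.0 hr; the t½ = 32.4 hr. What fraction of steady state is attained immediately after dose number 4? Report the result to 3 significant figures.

k = ln 2 / 32.4 = 0.02139 hr⁻¹
f_n = 1 − e^(−nkτ) = 1 − e^(−4 × 0.02139 × 28.0) = 1 − e^(−2.396) = 1 − 0.09108 ≈ 0.909

0.909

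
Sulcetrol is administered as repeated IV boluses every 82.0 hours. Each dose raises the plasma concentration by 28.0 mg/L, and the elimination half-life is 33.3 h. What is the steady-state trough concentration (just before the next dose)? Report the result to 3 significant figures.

6.21 mg/L

k = ln 2 / 33.3 = 0.02082 h⁻¹
Fraction remaining after one interval: e^(−kτ) = e^(−0.02082 × 82.0) = 0.1814
R = 1 / (1 − 0.1814) = 1.222
Css,max = 28.0 × 1.222 = 34.21 mg/L
Css,min = Css,max × e^(−kτ) = 34.21 × 0.1814 ≈ 6.21 mg/L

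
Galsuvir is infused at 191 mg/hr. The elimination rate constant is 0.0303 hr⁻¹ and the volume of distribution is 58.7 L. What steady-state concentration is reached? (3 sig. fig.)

107 µg/mL

CL = k · V = 0.0303 × 58.7 = 1.779 L/hr
Css = rate / CL = 191 / 1.779 ≈ 107 µg/mL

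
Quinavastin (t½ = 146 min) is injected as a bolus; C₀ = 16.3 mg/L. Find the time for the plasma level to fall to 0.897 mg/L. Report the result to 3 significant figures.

k = ln 2 / 146 = 0.004748 min⁻¹
C(t) = C₀ e^(−kt)  ⇒  t = ln(C₀/C) / k
t = ln(16.3/0.897) / 0.004748 = 2.900 / 0.004748 ≈ 611 minutes

611 minutes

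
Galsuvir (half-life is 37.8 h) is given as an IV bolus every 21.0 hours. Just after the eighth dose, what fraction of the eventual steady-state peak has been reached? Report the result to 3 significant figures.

k = ln 2 / 37.8 = 0.01834 h⁻¹
f_n = 1 − e^(−nkτ) = 1 − e^(−8 × 0.01834 × 21.0) = 1 − e^(−3.081) = 1 − 0.04593 ≈ 0.954

0.954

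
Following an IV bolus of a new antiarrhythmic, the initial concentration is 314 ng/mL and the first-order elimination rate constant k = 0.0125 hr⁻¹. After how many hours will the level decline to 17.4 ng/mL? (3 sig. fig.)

231 hours

C(t) = C₀ e^(−kt)  ⇒  t = ln(C₀/C) / k
t = ln(314/17.4) / 0.01250 = 2.893 / 0.01250 ≈ 231 hours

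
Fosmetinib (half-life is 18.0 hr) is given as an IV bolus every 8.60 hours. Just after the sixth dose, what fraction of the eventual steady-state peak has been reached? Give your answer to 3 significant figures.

k = ln 2 / 18.0 = 0.03851 hr⁻¹
f_n = 1 − e^(−nkτ) = 1 − e^(−6 × 0.03851 × 8.60) = 1 − e^(−1.987) = 1 − 0.1371 ≈ 0.863

0.863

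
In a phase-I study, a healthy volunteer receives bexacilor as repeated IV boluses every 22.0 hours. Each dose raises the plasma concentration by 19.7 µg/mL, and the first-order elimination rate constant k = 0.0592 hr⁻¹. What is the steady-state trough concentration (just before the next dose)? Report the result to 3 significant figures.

7.36 µg/mL

Fraction remaining after one interval: e^(−kτ) = e^(−0.05920 × 22.0) = 0.2719
R = 1 / (1 − 0.2719) = 1.373
Css,max = 19.7 × 1.373 = 27.06 µg/mL
Css,min = Css,max × e^(−kτ) = 27.06 × 0.2719 ≈ 7.36 µg/mL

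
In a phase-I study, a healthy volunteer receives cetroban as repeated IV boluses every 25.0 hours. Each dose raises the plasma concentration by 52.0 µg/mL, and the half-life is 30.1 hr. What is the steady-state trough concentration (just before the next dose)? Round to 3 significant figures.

k = ln 2 / 30.1 = 0.02303 hr⁻¹
Fraction remaining after one interval: e^(−kτ) = e^(−0.02303 × 25.0) = 0.5623
R = 1 / (1 − 0.5623) = 2.285
Css,max = 52.0 × 2.285 = 118.8 µg/mL
Css,min = Css,max × e^(−kτ) = 118.8 × 0.5623 ≈ 66.8 µg/mL

66.8 µg/mL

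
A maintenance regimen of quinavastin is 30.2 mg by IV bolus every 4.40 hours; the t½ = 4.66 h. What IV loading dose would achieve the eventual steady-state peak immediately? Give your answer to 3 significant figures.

62.9 mg

k = ln 2 / 4.66 = 0.1487 h⁻¹
Accumulation ratio R = 1 / (1 − e^(−kτ)) = 1 / (1 − e^(−0.1487×4.40)) = 1 / (1 − 0.5197) = 2.082
Loading dose = maintenance dose × R = 30.2 × 2.082 ≈ 62.9 mg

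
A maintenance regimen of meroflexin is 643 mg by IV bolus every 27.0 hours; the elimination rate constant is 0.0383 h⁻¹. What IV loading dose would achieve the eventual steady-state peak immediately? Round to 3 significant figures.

Accumulation ratio R = 1 / (1 − e^(−kτ)) = 1 / (1 − e^(−0.03830×27.0)) = 1 / (1 − 0.3555) = 1.552
Loading dose = maintenance dose × R = 643 × 1.552 ≈ 998 mg

998 mg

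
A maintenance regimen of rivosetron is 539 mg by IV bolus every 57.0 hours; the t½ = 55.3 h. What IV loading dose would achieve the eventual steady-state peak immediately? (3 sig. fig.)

1060 mg

k = ln 2 / 55.3 = 0.01253 h⁻¹
Accumulation ratio R = 1 / (1 − e^(−kτ)) = 1 / (1 − e^(−0.01253×57.0)) = 1 / (1 − 0.4895) = 1.959
Loading dose = maintenance dose × R = 539 × 1.959 ≈ 1060 mg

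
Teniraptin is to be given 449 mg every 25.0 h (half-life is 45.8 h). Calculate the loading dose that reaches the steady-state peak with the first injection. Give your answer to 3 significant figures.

k = ln 2 / 45.8 = 0.01513 h⁻¹
Accumulation ratio R = 1 / (1 − e^(−kτ)) = 1 / (1 − e^(−0.01513×25.0)) = 1 / (1 − 0.6850) = 3.174
Loading dose = maintenance dose × R = 449 × 3.174 ≈ 1430 mg

1430 mg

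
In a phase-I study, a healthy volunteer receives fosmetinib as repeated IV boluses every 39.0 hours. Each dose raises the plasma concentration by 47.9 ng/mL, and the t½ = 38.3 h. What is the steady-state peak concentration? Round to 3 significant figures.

94.6 ng/mL

k = ln 2 / 38.3 = 0.01810 h⁻¹
Fraction remaining after one interval: e^(−kτ) = e^(−0.01810 × 39.0) = 0.4937
R = 1 / (1 − 0.4937) = 1.975
Css,max = 47.9 × 1.975 ≈ 94.6 ng/mL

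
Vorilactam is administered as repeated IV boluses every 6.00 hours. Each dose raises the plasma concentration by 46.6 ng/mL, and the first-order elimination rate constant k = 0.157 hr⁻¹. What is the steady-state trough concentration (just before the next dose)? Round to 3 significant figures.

29.8 ng/mL

Fraction remaining after one interval: e^(−kτ) = e^(−0.1570 × 6.00) = 0.3898
R = 1 / (1 − 0.3898) = 1.639
Css,max = 46.6 × 1.639 = 76.37 ng/mL
Css,min = Css,max × e^(−kτ) = 76.37 × 0.3898 ≈ 29.8 ng/mL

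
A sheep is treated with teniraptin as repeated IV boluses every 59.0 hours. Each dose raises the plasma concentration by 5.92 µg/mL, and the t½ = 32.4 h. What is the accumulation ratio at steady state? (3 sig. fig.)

1.39

k = ln 2 / 32.4 = 0.02139 h⁻¹
Fraction remaining after one interval: e^(−kτ) = e^(−0.02139 × 59.0) = 0.2830
R = 1 / (1 − 0.2830) = 1 / 0.7170 ≈ 1.39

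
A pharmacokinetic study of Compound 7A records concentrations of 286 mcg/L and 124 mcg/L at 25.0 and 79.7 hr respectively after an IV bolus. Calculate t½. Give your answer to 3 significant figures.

k = ln(C₁/C₂) / (t₂ − t₁) = ln(286/124) / (79.7 − 25.0)
  = 0.8357 / 54.70 = 0.01528 hr⁻¹
t½ = ln 2 / k = ln 2 / 0.01528 ≈ 45.4 hours

45.4 hours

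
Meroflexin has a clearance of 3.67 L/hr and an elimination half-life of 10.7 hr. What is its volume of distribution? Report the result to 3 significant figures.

k = ln 2 / t½ = ln 2 / 10.7 = 0.06478 hr⁻¹
V = CL / k = 3.67 / 0.06478 ≈ 56.7 L

56.7 L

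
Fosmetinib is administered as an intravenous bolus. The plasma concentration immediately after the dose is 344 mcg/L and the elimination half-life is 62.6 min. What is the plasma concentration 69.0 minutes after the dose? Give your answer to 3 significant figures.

k = ln 2 / 62.6 = 0.01107 min⁻¹
69.0 min is 1.102 half-lives, so C = 344 × (1/2)^1.102 = 344 × 0.4658 ≈ 160 mcg/L

160 mcg/L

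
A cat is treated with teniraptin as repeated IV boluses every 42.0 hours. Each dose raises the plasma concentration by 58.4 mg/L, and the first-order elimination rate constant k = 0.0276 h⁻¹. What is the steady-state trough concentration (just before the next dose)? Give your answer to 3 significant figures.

26.7 mg/L

Fraction remaining after one interval: e^(−kτ) = e^(−0.02760 × 42.0) = 0.3137
R = 1 / (1 − 0.3137) = 1.457
Css,max = 58.4 × 1.457 = 85.10 mg/L
Css,min = Css,max × e^(−kτ) = 85.10 × 0.3137 ≈ 26.7 mg/L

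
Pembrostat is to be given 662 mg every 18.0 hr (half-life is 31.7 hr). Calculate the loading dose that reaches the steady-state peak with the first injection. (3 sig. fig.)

k = ln 2 / 31.7 = 0.02187 hr⁻¹
Accumulation ratio R = 1 / (1 − e^(−kτ)) = 1 / (1 − e^(−0.02187×18.0)) = 1 / (1 − 0.6746) = 3.073
Loading dose = maintenance dose × R = 662 × 3.073 ≈ 2030 mg

2030 mg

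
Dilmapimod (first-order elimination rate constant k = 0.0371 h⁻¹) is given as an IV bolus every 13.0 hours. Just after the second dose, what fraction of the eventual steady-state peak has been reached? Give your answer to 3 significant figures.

0.619

f_n = 1 − e^(−nkτ) = 1 − e^(−2 × 0.03710 × 13.0) = 1 − e^(−0.9646) = 1 − 0.3811 ≈ 0.619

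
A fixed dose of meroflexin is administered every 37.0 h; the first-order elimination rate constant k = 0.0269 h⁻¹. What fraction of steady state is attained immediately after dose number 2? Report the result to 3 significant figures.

f_n = 1 − e^(−nkτ) = 1 − e^(−2 × 0.02690 × 37.0) = 1 − e^(−1.991) = 1 − 0.1366 ≈ 0.863

0.863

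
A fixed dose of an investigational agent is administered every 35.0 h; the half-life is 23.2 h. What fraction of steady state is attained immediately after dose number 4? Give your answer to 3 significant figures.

k = ln 2 / 23.2 = 0.02988 h⁻¹
f_n = 1 − e^(−nkτ) = 1 − e^(−4 × 0.02988 × 35.0) = 1 − e^(−4.183) = 1 − 0.01526 ≈ 0.985

0.985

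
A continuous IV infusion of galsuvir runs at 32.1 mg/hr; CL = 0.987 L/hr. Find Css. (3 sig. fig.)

32.5 µg/mL

Css = infusion rate / CL = 32.1 / 0.987 ≈ 32.5 µg/mL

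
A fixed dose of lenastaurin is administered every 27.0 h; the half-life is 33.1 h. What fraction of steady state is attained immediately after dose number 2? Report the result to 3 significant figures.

0.677

k = ln 2 / 33.1 = 0.02094 h⁻¹
f_n = 1 − e^(−nkτ) = 1 − e^(−2 × 0.02094 × 27.0) = 1 − e^(−1.131) = 1 − 0.3228 ≈ 0.677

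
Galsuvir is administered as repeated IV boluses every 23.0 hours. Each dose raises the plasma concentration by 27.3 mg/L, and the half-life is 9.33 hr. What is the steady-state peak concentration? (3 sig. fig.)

33.3 mg/L

k = ln 2 / 9.33 = 0.07429 hr⁻¹
Fraction remaining after one interval: e^(−kτ) = e^(−0.07429 × 23.0) = 0.1811
R = 1 / (1 − 0.1811) = 1.221
Css,max = 27.3 × 1.221 ≈ 33.3 mg/L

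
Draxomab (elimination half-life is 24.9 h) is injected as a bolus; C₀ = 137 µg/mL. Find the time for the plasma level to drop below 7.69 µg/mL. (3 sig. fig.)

k = ln 2 / 24.9 = 0.02784 h⁻¹
C(t) = C₀ e^(−kt)  ⇒  t = ln(C₀/C) / k
t = ln(137/7.69) / 0.02784 = 2.880 / 0.02784 ≈ 103 hours

103 hours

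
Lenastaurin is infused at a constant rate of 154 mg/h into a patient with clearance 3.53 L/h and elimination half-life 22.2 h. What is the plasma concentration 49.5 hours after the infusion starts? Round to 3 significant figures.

34.3 mg/L

Css = rate / CL = 154 / 3.53 = 43.63 mg/L
k = ln 2 / 22.2 = 0.03122 h⁻¹
C(t) = Css (1 − e^(−kt)) = 43.63 × (1 − e^(−1.546)) = 43.63 × 0.7868 ≈ 34.3 mg/L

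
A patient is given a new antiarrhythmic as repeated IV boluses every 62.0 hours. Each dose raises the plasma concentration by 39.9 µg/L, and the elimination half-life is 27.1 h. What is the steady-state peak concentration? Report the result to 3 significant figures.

50.2 µg/L

k = ln 2 / 27.1 = 0.02558 h⁻¹
Fraction remaining after one interval: e^(−kτ) = e^(−0.02558 × 62.0) = 0.2048
R = 1 / (1 − 0.2048) = 1.258
Css,max = 39.9 × 1.258 ≈ 50.2 µg/L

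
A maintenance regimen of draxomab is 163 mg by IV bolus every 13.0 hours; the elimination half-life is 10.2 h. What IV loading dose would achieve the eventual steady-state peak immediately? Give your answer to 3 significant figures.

k = ln 2 / 10.2 = 0.06796 h⁻¹
Accumulation ratio R = 1 / (1 − e^(−kτ)) = 1 / (1 − e^(−0.06796×13.0)) = 1 / (1 − 0.4134) = 1.705
Loading dose = maintenance dose × R = 163 × 1.705 ≈ 278 mg

278 mg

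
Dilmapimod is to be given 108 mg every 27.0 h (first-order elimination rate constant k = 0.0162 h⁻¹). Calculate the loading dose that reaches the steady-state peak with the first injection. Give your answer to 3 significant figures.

Accumulation ratio R = 1 / (1 − e^(−kτ)) = 1 / (1 − e^(−0.01620×27.0)) = 1 / (1 − 0.6457) = 2.823
Loading dose = maintenance dose × R = 108 × 2.823 ≈ 305 mg

305 mg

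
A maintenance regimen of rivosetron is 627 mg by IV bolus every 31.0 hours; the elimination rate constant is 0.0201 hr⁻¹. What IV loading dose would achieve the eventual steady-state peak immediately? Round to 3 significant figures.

Accumulation ratio R = 1 / (1 − e^(−kτ)) = 1 / (1 − e^(−0.02010×31.0)) = 1 / (1 − 0.5363) = 2.156
Loading dose = maintenance dose × R = 627 × 2.156 ≈ 1350 mg

1350 mg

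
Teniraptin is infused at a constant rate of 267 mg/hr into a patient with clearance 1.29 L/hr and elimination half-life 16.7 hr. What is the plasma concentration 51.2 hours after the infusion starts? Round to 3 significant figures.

182 mg/L

Css = rate / CL = 267 / 1.29 = 207.0 mg/L
k = ln 2 / 16.7 = 0.04151 hr⁻¹
C(t) = Css (1 − e^(−kt)) = 207.0 × (1 − e^(−2.125)) = 207.0 × 0.8806 ≈ 182 mg/L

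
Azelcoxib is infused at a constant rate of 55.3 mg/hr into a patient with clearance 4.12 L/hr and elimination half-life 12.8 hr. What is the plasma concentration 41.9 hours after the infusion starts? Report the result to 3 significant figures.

Css = rate / CL = 55.3 / 4.12 = 13.42 mg/L
k = ln 2 / 12.8 = 0.05415 hr⁻¹
C(t) = Css (1 − e^(−kt)) = 13.42 × (1 − e^(−2.269)) = 13.42 × 0.8966 ≈ 12.0 mg/L

12.0 mg/L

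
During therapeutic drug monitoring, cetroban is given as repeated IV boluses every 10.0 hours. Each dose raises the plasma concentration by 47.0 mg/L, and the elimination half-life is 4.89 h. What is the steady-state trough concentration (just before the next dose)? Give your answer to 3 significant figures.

15.0 mg/L

k = ln 2 / 4.89 = 0.1417 h⁻¹
Fraction remaining after one interval: e^(−kτ) = e^(−0.1417 × 10.0) = 0.2423
R = 1 / (1 − 0.2423) = 1.320
Css,max = 47.0 × 1.320 = 62.03 mg/L
Css,min = Css,max × e^(−kτ) = 62.03 × 0.2423 ≈ 15.0 mg/L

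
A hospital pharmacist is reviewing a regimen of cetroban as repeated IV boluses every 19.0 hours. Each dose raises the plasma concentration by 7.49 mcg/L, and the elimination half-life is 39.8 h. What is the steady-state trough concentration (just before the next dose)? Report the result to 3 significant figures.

k = ln 2 / 39.8 = 0.01742 h⁻¹
Fraction remaining after one interval: e^(−kτ) = e^(−0.01742 × 19.0) = 0.7183
R = 1 / (1 − 0.7183) = 3.550
Css,max = 7.49 × 3.550 = 26.59 mcg/L
Css,min = Css,max × e^(−kτ) = 26.59 × 0.7183 ≈ 19.1 mcg/L

19.1 mcg/L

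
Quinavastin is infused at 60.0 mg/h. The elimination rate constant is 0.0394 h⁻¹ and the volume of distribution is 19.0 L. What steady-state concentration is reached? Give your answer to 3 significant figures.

80.1 mg/L

CL = k · V = 0.0394 × 19.0 = 0.7486 L/h
Css = rate / CL = 60.0 / 0.7486 ≈ 80.1 mg/L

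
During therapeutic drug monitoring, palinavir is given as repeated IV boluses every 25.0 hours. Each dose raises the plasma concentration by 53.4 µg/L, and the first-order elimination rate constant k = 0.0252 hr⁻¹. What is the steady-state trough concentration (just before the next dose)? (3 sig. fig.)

Fraction remaining after one interval: e^(−kτ) = e^(−0.02520 × 25.0) = 0.5326
R = 1 / (1 − 0.5326) = 2.139
Css,max = 53.4 × 2.139 = 114.2 µg/L
Css,min = Css,max × e^(−kτ) = 114.2 × 0.5326 ≈ 60.8 µg/L

60.8 µg/L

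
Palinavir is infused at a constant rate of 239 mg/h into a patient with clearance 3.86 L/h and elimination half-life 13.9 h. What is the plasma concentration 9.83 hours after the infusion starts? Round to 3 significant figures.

Css = rate / CL = 239 / 3.86 = 61.92 µg/mL
k = ln 2 / 13.9 = 0.04987 h⁻¹
C(t) = Css (1 − e^(−kt)) = 61.92 × (1 − e^(−0.4902)) = 61.92 × 0.3875 ≈ 24.0 µg/mL

24.0 µg/mL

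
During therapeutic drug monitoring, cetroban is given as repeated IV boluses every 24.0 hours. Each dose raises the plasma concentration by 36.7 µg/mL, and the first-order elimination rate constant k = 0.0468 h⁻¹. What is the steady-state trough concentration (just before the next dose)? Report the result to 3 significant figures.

Fraction remaining after one interval: e^(−kτ) = e^(−0.04680 × 24.0) = 0.3252
R = 1 / (1 − 0.3252) = 1.482
Css,max = 36.7 × 1.482 = 54.39 µg/mL
Css,min = Css,max × e^(−kτ) = 54.39 × 0.3252 ≈ 17.7 µg/mL

17.7 µg/mL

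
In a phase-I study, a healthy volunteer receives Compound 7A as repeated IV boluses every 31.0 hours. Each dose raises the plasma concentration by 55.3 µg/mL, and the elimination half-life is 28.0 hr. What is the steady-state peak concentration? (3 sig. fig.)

k = ln 2 / 28.0 = 0.02476 hr⁻¹
Fraction remaining after one interval: e^(−kτ) = e^(−0.02476 × 31.0) = 0.4642
R = 1 / (1 − 0.4642) = 1.866
Css,max = 55.3 × 1.866 ≈ 103 µg/mL

103 µg/mL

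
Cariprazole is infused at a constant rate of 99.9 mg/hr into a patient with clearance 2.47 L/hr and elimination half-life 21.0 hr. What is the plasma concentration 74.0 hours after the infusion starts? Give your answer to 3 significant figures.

Css = rate / CL = 99.9 / 2.47 = 40.45 µg/mL
k = ln 2 / 21.0 = 0.03301 hr⁻¹
C(t) = Css (1 − e^(−kt)) = 40.45 × (1 − e^(−2.443)) = 40.45 × 0.9131 ≈ 36.9 µg/mL

36.9 µg/mL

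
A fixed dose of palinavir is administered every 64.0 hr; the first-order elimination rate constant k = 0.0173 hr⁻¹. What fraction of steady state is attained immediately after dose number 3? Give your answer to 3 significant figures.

f_n = 1 − e^(−nkτ) = 1 − e^(−3 × 0.01730 × 64.0) = 1 − e^(−3.322) = 1 − 0.03610 ≈ 0.964

0.964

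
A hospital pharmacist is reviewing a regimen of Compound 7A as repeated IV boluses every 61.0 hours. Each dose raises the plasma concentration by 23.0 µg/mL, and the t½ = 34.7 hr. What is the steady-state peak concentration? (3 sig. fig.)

k = ln 2 / 34.7 = 0.01998 hr⁻¹
Fraction remaining after one interval: e^(−kτ) = e^(−0.01998 × 61.0) = 0.2957
R = 1 / (1 − 0.2957) = 1.420
Css,max = 23.0 × 1.420 ≈ 32.7 µg/mL

32.7 µg/mL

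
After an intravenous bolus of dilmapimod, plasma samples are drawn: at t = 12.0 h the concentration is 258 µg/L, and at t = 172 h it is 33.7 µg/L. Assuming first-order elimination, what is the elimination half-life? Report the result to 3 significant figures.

54.5 hours

k = ln(C₁/C₂) / (t₂ − t₁) = ln(258/33.7) / (172 − 12.0)
  = 2.035 / 160.0 = 0.01272 h⁻¹
t½ = ln 2 / k = ln 2 / 0.01272 ≈ 54.5 hours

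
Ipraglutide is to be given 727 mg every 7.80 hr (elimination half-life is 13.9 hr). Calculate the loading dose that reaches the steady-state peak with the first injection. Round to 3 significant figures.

2260 mg

k = ln 2 / 13.9 = 0.04987 hr⁻¹
Accumulation ratio R = 1 / (1 − e^(−kτ)) = 1 / (1 − e^(−0.04987×7.80)) = 1 / (1 − 0.6778) = 3.103
Loading dose = maintenance dose × R = 727 × 3.103 ≈ 2260 mg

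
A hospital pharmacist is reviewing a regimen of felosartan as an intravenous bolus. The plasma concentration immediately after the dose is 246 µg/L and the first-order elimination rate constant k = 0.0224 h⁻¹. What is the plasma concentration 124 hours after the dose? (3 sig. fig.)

C(t) = C₀ e^(−kt) = 246 × e^(−0.02240 × 124) = 246 × e^(−2.778) = 246 × 0.06219 ≈ 15.3 µg/L

15.3 µg/L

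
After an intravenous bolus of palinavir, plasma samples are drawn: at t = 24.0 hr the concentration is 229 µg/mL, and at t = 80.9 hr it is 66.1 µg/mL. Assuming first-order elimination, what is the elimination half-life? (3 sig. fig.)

31.7 hours

k = ln(C₁/C₂) / (t₂ − t₁) = ln(229/66.1) / (80.9 − 24.0)
  = 1.243 / 56.90 = 0.02184 hr⁻¹
t½ = ln 2 / k = ln 2 / 0.02184 ≈ 31.7 hours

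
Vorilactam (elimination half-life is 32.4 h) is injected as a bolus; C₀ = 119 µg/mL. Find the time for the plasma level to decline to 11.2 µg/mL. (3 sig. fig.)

110 hours

k = ln 2 / 32.4 = 0.02139 h⁻¹
C(t) = C₀ e^(−kt)  ⇒  t = ln(C₀/C) / k
t = ln(119/11.2) / 0.02139 = 2.363 / 0.02139 ≈ 110 hours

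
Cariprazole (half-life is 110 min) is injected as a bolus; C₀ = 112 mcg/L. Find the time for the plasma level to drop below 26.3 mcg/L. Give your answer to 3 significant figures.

k = ln 2 / 110 = 0.006301 min⁻¹
C(t) = C₀ e^(−kt)  ⇒  t = ln(C₀/C) / k
t = ln(112/26.3) / 0.006301 = 1.449 / 0.006301 ≈ 230 minutes

230 minutes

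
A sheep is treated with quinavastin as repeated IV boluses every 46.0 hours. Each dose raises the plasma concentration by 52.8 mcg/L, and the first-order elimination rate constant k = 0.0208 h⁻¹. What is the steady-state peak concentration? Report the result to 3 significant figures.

85.7 mcg/L

Fraction remaining after one interval: e^(−kτ) = e^(−0.02080 × 46.0) = 0.3841
R = 1 / (1 − 0.3841) = 1.624
Css,max = 52.8 × 1.624 ≈ 85.7 mcg/L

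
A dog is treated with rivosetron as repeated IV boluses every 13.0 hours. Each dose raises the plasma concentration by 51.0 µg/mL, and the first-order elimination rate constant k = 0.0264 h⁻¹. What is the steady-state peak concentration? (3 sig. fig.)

Fraction remaining after one interval: e^(−kτ) = e^(−0.02640 × 13.0) = 0.7095
R = 1 / (1 − 0.7095) = 3.442
Css,max = 51.0 × 3.442 ≈ 176 µg/mL

176 µg/mL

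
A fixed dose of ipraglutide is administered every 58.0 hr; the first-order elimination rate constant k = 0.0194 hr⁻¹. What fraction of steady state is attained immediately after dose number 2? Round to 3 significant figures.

f_n = 1 − e^(−nkτ) = 1 − e^(−2 × 0.01940 × 58.0) = 1 − e^(−2.250) = 1 − 0.1054 ≈ 0.895

0.895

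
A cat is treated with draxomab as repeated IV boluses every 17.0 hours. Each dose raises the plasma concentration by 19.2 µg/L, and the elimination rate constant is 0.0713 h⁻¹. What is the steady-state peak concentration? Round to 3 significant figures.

27.3 µg/L

Fraction remaining after one interval: e^(−kτ) = e^(−0.07130 × 17.0) = 0.2976
R = 1 / (1 − 0.2976) = 1.424
Css,max = 19.2 × 1.424 ≈ 27.3 µg/L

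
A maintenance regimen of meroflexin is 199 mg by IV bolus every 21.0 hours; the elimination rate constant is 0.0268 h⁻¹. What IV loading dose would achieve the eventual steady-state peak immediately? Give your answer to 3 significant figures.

Accumulation ratio R = 1 / (1 − e^(−kτ)) = 1 / (1 − e^(−0.02680×21.0)) = 1 / (1 − 0.5696) = 2.323
Loading dose = maintenance dose × R = 199 × 2.323 ≈ 462 mg

462 mg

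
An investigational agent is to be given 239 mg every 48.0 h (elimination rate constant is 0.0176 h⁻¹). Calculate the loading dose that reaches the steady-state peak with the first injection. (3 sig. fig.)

Accumulation ratio R = 1 / (1 − e^(−kτ)) = 1 / (1 − e^(−0.01760×48.0)) = 1 / (1 − 0.4296) = 1.753
Loading dose = maintenance dose × R = 239 × 1.753 ≈ 419 mg

419 mg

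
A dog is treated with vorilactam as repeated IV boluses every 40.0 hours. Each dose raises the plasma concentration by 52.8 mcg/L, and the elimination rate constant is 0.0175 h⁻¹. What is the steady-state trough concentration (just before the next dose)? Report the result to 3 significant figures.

52.1 mcg/L

Fraction remaining after one interval: e^(−kτ) = e^(−0.01750 × 40.0) = 0.4966
R = 1 / (1 − 0.4966) = 1.986
Css,max = 52.8 × 1.986 = 104.9 mcg/L
Css,min = Css,max × e^(−kτ) = 104.9 × 0.4966 ≈ 52.1 mcg/L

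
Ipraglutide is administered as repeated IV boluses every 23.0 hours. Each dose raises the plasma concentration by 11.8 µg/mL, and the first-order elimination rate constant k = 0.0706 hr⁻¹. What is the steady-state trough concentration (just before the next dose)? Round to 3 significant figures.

Fraction remaining after one interval: e^(−kτ) = e^(−0.07060 × 23.0) = 0.1971
R = 1 / (1 − 0.1971) = 1.246
Css,max = 11.8 × 1.246 = 14.70 µg/mL
Css,min = Css,max × e^(−kτ) = 14.70 × 0.1971 ≈ 2.90 µg/mL

2.90 µg/mL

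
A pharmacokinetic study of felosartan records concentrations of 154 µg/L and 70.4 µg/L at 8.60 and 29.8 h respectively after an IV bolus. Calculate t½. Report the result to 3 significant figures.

18.8 hours

k = ln(C₁/C₂) / (t₂ − t₁) = ln(154/70.4) / (29.8 − 8.60)
  = 0.7828 / 21.20 = 0.03692 h⁻¹
t½ = ln 2 / k = ln 2 / 0.03692 ≈ 18.8 hours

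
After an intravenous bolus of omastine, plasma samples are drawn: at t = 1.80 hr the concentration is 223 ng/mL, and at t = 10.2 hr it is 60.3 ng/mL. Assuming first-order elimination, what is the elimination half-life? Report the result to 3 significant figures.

k = ln(C₁/C₂) / (t₂ − t₁) = ln(223/60.3) / (10.2 − 1.80)
  = 1.308 / 8.400 = 0.1557 hr⁻¹
t½ = ln 2 / k = ln 2 / 0.1557 ≈ 4.45 hours

4.45 hours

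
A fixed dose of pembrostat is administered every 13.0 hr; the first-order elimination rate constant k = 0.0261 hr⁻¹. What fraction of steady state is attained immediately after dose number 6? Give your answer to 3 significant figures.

0.869

f_n = 1 − e^(−nkτ) = 1 − e^(−6 × 0.02610 × 13.0) = 1 − e^(−2.036) = 1 − 0.1306 ≈ 0.869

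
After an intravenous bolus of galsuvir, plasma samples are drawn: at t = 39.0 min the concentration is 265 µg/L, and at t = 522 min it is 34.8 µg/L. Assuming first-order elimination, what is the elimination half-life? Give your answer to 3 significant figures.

k = ln(C₁/C₂) / (t₂ − t₁) = ln(265/34.8) / (522 − 39.0)
  = 2.030 / 483.0 = 0.004203 min⁻¹
t½ = ln 2 / k = ln 2 / 0.004203 ≈ 165 minutes

165 minutes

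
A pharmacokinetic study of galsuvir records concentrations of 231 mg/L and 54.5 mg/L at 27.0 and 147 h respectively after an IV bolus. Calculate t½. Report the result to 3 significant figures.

57.6 hours

k = ln(C₁/C₂) / (t₂ − t₁) = ln(231/54.5) / (147 − 27.0)
  = 1.444 / 120.0 = 0.01204 h⁻¹
t½ = ln 2 / k = ln 2 / 0.01204 ≈ 57.6 hours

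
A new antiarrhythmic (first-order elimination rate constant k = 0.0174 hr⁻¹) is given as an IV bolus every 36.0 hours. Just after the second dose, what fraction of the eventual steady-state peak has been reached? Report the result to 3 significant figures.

0.714

f_n = 1 − e^(−nkτ) = 1 − e^(−2 × 0.01740 × 36.0) = 1 − e^(−1.253) = 1 − 0.2857 ≈ 0.714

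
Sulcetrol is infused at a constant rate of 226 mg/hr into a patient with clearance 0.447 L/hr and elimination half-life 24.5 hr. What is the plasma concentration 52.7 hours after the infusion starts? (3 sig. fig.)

Css = rate / CL = 226 / 0.447 = 505.6 µg/mL
k = ln 2 / 24.5 = 0.02829 hr⁻¹
C(t) = Css (1 − e^(−kt)) = 505.6 × (1 − e^(−1.491)) = 505.6 × 0.7748 ≈ 392 µg/mL

392 µg/mL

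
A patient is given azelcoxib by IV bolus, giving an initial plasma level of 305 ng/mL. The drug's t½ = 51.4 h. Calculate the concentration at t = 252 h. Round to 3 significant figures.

k = ln 2 / 51.4 = 0.01349 h⁻¹
252 h is 4.903 half-lives, so C = 305 × (1/2)^4.903 = 305 × 0.03343 ≈ 10.2 ng/mL

10.2 ng/mL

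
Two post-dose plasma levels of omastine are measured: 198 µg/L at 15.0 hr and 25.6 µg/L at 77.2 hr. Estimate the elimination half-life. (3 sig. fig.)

k = ln(C₁/C₂) / (t₂ − t₁) = ln(198/25.6) / (77.2 − 15.0)
  = 2.046 / 62.20 = 0.03289 hr⁻¹
t½ = ln 2 / k = ln 2 / 0.03289 ≈ 21.1 hours

21.1 hours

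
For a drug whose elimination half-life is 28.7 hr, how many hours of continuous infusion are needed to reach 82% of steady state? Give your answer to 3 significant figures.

71.0 hours

k = ln 2 / 28.7 = 0.02415 hr⁻¹
f = 1 − e^(−kt)  ⇒  t = −ln(1 − f) / k
t = −ln(1 − 0.82) / 0.02415 = 1.715 / 0.02415 ≈ 71.0 hours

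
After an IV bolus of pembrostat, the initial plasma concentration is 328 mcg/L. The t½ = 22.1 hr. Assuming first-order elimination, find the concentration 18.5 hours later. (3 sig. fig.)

184 mcg/L

k = ln 2 / 22.1 = 0.03136 hr⁻¹
18.5 hr is 0.8371 half-lives, so C = 328 × (1/2)^0.8371 = 328 × 0.5598 ≈ 184 mcg/L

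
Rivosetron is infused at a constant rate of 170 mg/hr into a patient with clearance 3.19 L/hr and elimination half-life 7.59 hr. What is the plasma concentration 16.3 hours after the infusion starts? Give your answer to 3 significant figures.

Css = rate / CL = 170 / 3.19 = 53.29 mg/L
k = ln 2 / 7.59 = 0.09132 hr⁻¹
C(t) = Css (1 − e^(−kt)) = 53.29 × (1 − e^(−1.489)) = 53.29 × 0.7743 ≈ 41.3 mg/L

41.3 mg/L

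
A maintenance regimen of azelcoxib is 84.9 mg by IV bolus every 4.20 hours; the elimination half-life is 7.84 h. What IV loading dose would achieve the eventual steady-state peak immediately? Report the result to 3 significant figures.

274 mg

k = ln 2 / 7.84 = 0.08841 h⁻¹
Accumulation ratio R = 1 / (1 − e^(−kτ)) = 1 / (1 − e^(−0.08841×4.20)) = 1 / (1 − 0.6898) = 3.224
Loading dose = maintenance dose × R = 84.9 × 3.224 ≈ 274 mg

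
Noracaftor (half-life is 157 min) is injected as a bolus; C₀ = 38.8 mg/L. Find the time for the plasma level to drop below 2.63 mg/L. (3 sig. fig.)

k = ln 2 / 157 = 0.004415 min⁻¹
C(t) = C₀ e^(−kt)  ⇒  t = ln(C₀/C) / k
t = ln(38.8/2.63) / 0.004415 = 2.691 / 0.004415 ≈ 610 minutes

610 minutes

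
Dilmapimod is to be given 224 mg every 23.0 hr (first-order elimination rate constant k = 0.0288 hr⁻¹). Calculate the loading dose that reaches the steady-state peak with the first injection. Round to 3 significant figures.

Accumulation ratio R = 1 / (1 − e^(−kτ)) = 1 / (1 − e^(−0.02880×23.0)) = 1 / (1 − 0.5156) = 2.064
Loading dose = maintenance dose × R = 224 × 2.064 ≈ 462 mg

462 mg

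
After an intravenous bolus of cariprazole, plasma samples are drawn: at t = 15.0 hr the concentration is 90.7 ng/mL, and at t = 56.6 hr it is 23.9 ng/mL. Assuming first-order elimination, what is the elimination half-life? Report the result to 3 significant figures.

k = ln(C₁/C₂) / (t₂ − t₁) = ln(90.7/23.9) / (56.6 − 15.0)
  = 1.334 / 41.60 = 0.03206 hr⁻¹
t½ = ln 2 / k = ln 2 / 0.03206 ≈ 21.6 hours

21.6 hours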